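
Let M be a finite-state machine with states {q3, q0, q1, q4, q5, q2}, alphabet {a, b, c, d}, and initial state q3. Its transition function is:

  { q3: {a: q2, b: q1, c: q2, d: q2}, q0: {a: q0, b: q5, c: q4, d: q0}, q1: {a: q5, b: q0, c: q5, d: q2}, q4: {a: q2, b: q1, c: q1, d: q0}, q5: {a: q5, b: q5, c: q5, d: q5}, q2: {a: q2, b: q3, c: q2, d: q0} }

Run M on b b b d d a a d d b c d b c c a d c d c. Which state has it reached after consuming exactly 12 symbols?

start at q3
read 'b': q3 → q1
read 'b': q1 → q0
read 'b': q0 → q5
read 'd': q5 → q5
read 'd': q5 → q5
read 'a': q5 → q5
read 'a': q5 → q5
read 'd': q5 → q5
read 'd': q5 → q5
read 'b': q5 → q5
read 'c': q5 → q5
read 'd': q5 → q5
After 12 symbols: q5.

q5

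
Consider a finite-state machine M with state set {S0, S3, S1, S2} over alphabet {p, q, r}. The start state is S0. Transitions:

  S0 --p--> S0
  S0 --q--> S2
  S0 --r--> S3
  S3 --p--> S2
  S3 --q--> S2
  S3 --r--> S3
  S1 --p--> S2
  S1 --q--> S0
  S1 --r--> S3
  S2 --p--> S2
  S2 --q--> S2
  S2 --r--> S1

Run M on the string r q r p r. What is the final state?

S1

Trace: S0 -r-> S3 -q-> S2 -r-> S1 -p-> S2 -r-> S1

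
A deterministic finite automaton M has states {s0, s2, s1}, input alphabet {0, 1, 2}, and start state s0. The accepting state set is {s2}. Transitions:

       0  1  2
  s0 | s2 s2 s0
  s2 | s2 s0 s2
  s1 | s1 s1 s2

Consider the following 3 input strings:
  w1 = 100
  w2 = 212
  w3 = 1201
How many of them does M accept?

2

w1: Trace: s0 -1-> s2 -0-> s2 -0-> s2  → end s2, accepted
w2: Trace: s0 -2-> s0 -1-> s2 -2-> s2  → end s2, accepted
w3: Trace: s0 -1-> s2 -2-> s2 -0-> s2 -1-> s0  → end s0, rejected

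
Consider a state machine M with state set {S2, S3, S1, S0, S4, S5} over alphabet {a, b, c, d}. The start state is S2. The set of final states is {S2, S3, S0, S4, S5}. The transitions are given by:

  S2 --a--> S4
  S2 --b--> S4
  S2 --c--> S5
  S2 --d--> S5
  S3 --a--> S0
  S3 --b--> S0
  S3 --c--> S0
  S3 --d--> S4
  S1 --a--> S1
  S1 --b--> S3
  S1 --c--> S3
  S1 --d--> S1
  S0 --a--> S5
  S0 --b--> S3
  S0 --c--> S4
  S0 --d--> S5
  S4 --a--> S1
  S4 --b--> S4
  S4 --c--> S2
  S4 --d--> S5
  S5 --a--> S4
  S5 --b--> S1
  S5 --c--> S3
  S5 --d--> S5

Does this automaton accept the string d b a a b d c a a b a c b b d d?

Yes

start at S2
read 'd': S2 → S5
read 'b': S5 → S1
read 'a': S1 → S1
read 'a': S1 → S1
read 'b': S1 → S3
read 'd': S3 → S4
read 'c': S4 → S2
read 'a': S2 → S4
read 'a': S4 → S1
read 'b': S1 → S3
read 'a': S3 → S0
read 'c': S0 → S4
read 'b': S4 → S4
read 'b': S4 → S4
read 'd': S4 → S5
read 'd': S5 → S5
End state S5 is accepting.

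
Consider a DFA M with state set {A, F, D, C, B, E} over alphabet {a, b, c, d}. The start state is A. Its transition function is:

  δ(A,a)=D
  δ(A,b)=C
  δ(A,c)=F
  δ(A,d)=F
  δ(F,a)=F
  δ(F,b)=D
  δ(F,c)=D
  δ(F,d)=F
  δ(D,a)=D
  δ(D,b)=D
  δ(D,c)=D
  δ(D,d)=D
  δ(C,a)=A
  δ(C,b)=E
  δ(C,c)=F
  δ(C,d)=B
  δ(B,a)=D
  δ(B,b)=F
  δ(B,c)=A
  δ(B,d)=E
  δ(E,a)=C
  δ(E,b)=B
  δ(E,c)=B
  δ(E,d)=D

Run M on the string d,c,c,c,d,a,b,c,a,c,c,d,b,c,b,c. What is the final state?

D

A → F → D → D → D → D → D → D → D → D → D → D → D → D → D → D → D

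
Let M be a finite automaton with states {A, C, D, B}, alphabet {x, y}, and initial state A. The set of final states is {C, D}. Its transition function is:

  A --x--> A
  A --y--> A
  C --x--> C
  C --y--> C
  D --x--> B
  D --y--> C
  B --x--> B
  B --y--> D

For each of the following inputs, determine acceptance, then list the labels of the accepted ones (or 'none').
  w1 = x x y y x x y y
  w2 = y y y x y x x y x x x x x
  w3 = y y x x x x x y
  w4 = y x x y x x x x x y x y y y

w1: Trace: A -x-> A -x-> A -y-> A -y-> A -x-> A -x-> A -y-> A -y-> A  → end A, rejected
w2: Trace: A -y-> A -y-> A -y-> A -x-> A -y-> A -x-> A -x-> A -y-> A -x-> A -x-> A -x-> A -x-> A -x-> A  → end A, rejected
w3: Trace: A -y-> A -y-> A -x-> A -x-> A -x-> A -x-> A -x-> A -y-> A  → end A, rejected
w4: Trace: A -y-> A -x-> A -x-> A -y-> A -x-> A -x-> A -x-> A -x-> A -x-> A -y-> A -x-> A -y-> A -y-> A -y-> A  → end A, rejected

none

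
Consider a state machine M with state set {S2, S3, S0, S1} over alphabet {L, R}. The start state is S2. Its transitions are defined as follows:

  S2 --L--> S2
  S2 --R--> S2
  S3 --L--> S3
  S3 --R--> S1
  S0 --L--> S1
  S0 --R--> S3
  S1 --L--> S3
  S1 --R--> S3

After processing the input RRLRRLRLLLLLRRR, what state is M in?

S2 → S2 → S2 → S2 → S2 → S2 → S2 → S2 → S2 → S2 → S2 → S2 → S2 → S2 → S2 → S2

S2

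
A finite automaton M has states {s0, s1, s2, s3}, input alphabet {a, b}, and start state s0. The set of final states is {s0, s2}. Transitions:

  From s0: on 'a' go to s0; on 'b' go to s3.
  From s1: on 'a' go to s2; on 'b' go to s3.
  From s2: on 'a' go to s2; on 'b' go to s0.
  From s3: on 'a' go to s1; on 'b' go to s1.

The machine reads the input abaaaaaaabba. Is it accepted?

No

Trace: s0 -a-> s0 -b-> s3 -a-> s1 -a-> s2 -a-> s2 -a-> s2 -a-> s2 -a-> s2 -a-> s2 -b-> s0 -b-> s3 -a-> s1
End state s1 is not accepting.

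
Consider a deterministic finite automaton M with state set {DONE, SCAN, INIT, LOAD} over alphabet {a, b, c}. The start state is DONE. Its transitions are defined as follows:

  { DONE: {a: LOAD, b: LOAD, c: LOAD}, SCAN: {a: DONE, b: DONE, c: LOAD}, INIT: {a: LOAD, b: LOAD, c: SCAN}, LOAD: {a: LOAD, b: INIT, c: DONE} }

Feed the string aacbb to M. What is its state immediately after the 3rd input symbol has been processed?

Trace: DONE -a-> LOAD -a-> LOAD -c-> DONE
After 3 symbols: DONE.

DONE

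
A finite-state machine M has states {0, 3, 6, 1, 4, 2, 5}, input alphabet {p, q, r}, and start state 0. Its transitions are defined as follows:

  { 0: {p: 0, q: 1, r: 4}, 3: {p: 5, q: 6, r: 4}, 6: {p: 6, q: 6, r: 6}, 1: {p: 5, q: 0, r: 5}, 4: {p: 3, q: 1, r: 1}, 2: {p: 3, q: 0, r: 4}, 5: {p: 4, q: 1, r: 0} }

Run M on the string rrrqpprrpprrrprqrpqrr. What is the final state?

6

Trace: 0 -r-> 4 -r-> 1 -r-> 5 -q-> 1 -p-> 5 -p-> 4 -r-> 1 -r-> 5 -p-> 4 -p-> 3 -r-> 4 -r-> 1 -r-> 5 -p-> 4 -r-> 1 -q-> 0 -r-> 4 -p-> 3 -q-> 6 -r-> 6 -r-> 6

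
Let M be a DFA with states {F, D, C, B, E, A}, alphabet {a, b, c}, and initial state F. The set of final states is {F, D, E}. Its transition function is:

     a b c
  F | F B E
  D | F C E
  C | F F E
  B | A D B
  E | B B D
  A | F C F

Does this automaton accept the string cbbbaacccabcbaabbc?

F → E → B → D → C → F → F → E → D → E → B → D → E → B → A → F → B → D → E
End state E is accepting.

Yes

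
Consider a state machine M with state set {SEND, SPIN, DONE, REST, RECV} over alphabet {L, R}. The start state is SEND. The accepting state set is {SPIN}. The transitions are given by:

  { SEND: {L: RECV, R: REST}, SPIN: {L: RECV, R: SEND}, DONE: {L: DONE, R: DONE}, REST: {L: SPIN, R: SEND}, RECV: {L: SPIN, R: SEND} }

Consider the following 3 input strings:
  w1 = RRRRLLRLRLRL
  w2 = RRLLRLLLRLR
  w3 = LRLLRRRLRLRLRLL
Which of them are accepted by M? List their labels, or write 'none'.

w1:
  start at SEND
  read 'R': SEND → REST
  read 'R': REST → SEND
  read 'R': SEND → REST
  read 'R': REST → SEND
  read 'L': SEND → RECV
  read 'L': RECV → SPIN
  read 'R': SPIN → SEND
  read 'L': SEND → RECV
  read 'R': RECV → SEND
  read 'L': SEND → RECV
  read 'R': RECV → SEND
  read 'L': SEND → RECV
  end RECV, rejected
w2:
  start at SEND
  read 'R': SEND → REST
  read 'R': REST → SEND
  read 'L': SEND → RECV
  read 'L': RECV → SPIN
  read 'R': SPIN → SEND
  read 'L': SEND → RECV
  read 'L': RECV → SPIN
  read 'L': SPIN → RECV
  read 'R': RECV → SEND
  read 'L': SEND → RECV
  read 'R': RECV → SEND
  end SEND, rejected
w3:
  start at SEND
  read 'L': SEND → RECV
  read 'R': RECV → SEND
  read 'L': SEND → RECV
  read 'L': RECV → SPIN
  read 'R': SPIN → SEND
  read 'R': SEND → REST
  read 'R': REST → SEND
  read 'L': SEND → RECV
  read 'R': RECV → SEND
  read 'L': SEND → RECV
  read 'R': RECV → SEND
  read 'L': SEND → RECV
  read 'R': RECV → SEND
  read 'L': SEND → RECV
  read 'L': RECV → SPIN
  end SPIN, accepted

w3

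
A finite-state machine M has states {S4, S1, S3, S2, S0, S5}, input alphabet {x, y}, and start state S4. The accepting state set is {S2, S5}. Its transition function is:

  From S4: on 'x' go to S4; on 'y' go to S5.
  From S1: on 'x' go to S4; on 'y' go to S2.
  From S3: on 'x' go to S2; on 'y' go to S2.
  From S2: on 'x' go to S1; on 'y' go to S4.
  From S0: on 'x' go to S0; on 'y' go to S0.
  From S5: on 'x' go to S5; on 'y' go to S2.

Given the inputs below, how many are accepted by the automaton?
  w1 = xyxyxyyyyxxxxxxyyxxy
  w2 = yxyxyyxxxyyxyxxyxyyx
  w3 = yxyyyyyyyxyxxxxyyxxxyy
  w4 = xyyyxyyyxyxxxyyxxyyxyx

w1: S4 → S4 → S5 → S5 → S2 → S1 → S2 → S4 → S5 → S2 → S1 → S4 → S4 → S4 → S4 → S4 → S5 → S2 → S1 → S4 → S5  → end S5, accepted
w2: S4 → S5 → S5 → S2 → S1 → S2 → S4 → S4 → S4 → S4 → S5 → S2 → S1 → S2 → S1 → S4 → S5 → S5 → S2 → S4 → S4  → end S4, rejected
w3: S4 → S5 → S5 → S2 → S4 → S5 → S2 → S4 → S5 → S2 → S1 → S2 → S1 → S4 → S4 → S4 → S5 → S2 → S1 → S4 → S4 → S5 → S2  → end S2, accepted
w4: S4 → S4 → S5 → S2 → S4 → S4 → S5 → S2 → S4 → S4 → S5 → S5 → S5 → S5 → S2 → S4 → S4 → S4 → S5 → S2 → S1 → S2 → S1  → end S1, rejected

2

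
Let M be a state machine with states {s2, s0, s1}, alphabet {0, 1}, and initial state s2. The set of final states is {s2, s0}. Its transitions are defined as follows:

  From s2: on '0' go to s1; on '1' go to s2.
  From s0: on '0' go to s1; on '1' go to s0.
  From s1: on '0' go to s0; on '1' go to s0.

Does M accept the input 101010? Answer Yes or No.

No

Trace: s2 -1-> s2 -0-> s1 -1-> s0 -0-> s1 -1-> s0 -0-> s1
End state s1 is not accepting.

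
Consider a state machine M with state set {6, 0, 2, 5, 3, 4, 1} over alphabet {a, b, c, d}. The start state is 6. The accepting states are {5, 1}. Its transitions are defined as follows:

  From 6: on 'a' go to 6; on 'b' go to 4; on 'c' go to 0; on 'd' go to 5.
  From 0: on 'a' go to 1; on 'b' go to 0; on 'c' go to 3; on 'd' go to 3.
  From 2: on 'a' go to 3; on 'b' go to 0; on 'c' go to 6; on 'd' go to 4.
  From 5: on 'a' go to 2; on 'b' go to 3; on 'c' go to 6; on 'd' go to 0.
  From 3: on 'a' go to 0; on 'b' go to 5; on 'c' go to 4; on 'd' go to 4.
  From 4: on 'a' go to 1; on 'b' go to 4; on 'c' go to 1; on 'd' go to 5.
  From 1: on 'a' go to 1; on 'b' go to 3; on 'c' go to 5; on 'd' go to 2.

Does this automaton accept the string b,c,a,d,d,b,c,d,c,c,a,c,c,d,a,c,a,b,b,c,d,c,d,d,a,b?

No

6 → 4 → 1 → 1 → 2 → 4 → 4 → 1 → 2 → 6 → 0 → 1 → 5 → 6 → 5 → 2 → 6 → 6 → 4 → 4 → 1 → 2 → 6 → 5 → 0 → 1 → 3
End state 3 is not accepting.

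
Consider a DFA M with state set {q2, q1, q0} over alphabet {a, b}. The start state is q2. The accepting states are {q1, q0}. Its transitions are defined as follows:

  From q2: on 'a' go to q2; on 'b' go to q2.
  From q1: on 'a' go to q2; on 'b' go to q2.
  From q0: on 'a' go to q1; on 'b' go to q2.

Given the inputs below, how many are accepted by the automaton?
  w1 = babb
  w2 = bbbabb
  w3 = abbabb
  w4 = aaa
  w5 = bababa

0

w1:
  start at q2
  read 'b': q2 → q2
  read 'a': q2 → q2
  read 'b': q2 → q2
  read 'b': q2 → q2
  end q2, rejected
w2:
  start at q2
  read 'b': q2 → q2
  read 'b': q2 → q2
  read 'b': q2 → q2
  read 'a': q2 → q2
  read 'b': q2 → q2
  read 'b': q2 → q2
  end q2, rejected
w3:
  start at q2
  read 'a': q2 → q2
  read 'b': q2 → q2
  read 'b': q2 → q2
  read 'a': q2 → q2
  read 'b': q2 → q2
  read 'b': q2 → q2
  end q2, rejected
w4:
  start at q2
  read 'a': q2 → q2
  read 'a': q2 → q2
  read 'a': q2 → q2
  end q2, rejected
w5:
  start at q2
  read 'b': q2 → q2
  read 'a': q2 → q2
  read 'b': q2 → q2
  read 'a': q2 → q2
  read 'b': q2 → q2
  read 'a': q2 → q2
  end q2, rejected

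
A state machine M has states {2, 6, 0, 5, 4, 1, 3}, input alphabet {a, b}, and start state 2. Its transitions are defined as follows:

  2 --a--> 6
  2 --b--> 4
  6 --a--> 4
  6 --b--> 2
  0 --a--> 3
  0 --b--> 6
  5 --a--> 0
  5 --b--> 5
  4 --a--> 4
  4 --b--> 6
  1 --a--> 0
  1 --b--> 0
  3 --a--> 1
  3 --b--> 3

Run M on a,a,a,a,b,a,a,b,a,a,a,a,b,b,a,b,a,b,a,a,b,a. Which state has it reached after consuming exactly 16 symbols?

2 → 6 → 4 → 4 → 4 → 6 → 4 → 4 → 6 → 4 → 4 → 4 → 4 → 6 → 2 → 6 → 2
After 16 symbols: 2.

2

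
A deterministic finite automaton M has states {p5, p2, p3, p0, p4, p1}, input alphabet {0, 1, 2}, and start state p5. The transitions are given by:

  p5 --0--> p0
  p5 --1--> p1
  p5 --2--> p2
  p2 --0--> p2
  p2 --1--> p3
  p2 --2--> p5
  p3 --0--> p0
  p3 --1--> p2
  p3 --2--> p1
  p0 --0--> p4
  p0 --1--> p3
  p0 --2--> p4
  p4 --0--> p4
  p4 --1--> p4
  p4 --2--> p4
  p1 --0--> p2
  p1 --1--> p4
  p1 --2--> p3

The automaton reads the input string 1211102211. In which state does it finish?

p2

p5 → p1 → p3 → p2 → p3 → p2 → p2 → p5 → p2 → p3 → p2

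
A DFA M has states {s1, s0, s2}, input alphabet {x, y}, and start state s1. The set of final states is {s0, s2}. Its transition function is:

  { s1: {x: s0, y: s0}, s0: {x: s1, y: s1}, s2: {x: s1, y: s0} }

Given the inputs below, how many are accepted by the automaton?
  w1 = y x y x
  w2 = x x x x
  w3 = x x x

1

w1:
  start at s1
  read 'y': s1 → s0
  read 'x': s0 → s1
  read 'y': s1 → s0
  read 'x': s0 → s1
  end s1, rejected
w2:
  start at s1
  read 'x': s1 → s0
  read 'x': s0 → s1
  read 'x': s1 → s0
  read 'x': s0 → s1
  end s1, rejected
w3:
  start at s1
  read 'x': s1 → s0
  read 'x': s0 → s1
  read 'x': s1 → s0
  end s0, accepted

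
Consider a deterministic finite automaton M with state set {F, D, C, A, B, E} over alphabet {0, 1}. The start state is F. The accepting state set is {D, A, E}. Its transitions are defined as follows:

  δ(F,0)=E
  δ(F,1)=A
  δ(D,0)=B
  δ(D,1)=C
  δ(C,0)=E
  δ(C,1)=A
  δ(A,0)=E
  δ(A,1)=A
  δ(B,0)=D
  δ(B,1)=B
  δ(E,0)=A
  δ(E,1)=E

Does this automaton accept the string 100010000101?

F → A → E → A → E → E → A → E → A → E → E → A → A
End state A is accepting.

Yes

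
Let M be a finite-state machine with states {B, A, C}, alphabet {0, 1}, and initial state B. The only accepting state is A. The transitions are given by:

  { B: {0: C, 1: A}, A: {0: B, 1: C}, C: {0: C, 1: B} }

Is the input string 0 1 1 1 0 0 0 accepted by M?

Trace: B -0-> C -1-> B -1-> A -1-> C -0-> C -0-> C -0-> C
End state C is not accepting.

No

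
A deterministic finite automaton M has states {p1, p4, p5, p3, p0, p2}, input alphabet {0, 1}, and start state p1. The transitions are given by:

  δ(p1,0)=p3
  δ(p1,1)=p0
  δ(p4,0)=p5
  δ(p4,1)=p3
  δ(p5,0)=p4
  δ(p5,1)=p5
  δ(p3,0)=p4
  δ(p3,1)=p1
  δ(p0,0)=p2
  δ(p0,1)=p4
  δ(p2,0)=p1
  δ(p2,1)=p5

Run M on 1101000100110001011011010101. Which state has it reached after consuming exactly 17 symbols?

p4

p1 → p0 → p4 → p5 → p5 → p4 → p5 → p4 → p3 → p4 → p5 → p5 → p5 → p4 → p5 → p4 → p3 → p4
After 17 symbols: p4.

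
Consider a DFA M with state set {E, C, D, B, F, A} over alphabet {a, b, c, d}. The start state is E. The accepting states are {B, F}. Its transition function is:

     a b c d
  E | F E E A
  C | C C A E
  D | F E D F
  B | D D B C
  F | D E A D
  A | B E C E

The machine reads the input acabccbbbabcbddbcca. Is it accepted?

E → F → A → B → D → D → D → E → E → E → F → E → E → E → A → E → E → E → E → F
End state F is accepting.

Yes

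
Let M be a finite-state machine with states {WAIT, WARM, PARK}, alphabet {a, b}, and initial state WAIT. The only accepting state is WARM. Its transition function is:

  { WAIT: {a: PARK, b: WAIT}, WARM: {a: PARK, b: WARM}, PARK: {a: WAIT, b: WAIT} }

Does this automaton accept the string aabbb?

WAIT → PARK → WAIT → WAIT → WAIT → WAIT
End state WAIT is not accepting.

No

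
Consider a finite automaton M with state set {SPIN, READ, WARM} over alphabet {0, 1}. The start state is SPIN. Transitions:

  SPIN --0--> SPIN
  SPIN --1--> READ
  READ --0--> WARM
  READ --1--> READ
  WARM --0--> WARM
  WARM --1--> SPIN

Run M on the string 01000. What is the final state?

start at SPIN
read '0': SPIN → SPIN
read '1': SPIN → READ
read '0': READ → WARM
read '0': WARM → WARM
read '0': WARM → WARM

WARM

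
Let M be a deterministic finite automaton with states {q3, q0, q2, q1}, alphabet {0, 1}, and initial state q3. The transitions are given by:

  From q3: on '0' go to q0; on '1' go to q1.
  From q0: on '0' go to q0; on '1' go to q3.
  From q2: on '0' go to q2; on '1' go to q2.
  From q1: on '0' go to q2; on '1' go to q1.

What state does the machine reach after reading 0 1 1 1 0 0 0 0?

q2

Trace: q3 -0-> q0 -1-> q3 -1-> q1 -1-> q1 -0-> q2 -0-> q2 -0-> q2 -0-> q2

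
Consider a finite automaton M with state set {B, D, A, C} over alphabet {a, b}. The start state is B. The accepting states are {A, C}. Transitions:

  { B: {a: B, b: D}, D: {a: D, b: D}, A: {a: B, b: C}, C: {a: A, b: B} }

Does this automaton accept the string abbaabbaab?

Trace: B -a-> B -b-> D -b-> D -a-> D -a-> D -b-> D -b-> D -a-> D -a-> D -b-> D
End state D is not accepting.

No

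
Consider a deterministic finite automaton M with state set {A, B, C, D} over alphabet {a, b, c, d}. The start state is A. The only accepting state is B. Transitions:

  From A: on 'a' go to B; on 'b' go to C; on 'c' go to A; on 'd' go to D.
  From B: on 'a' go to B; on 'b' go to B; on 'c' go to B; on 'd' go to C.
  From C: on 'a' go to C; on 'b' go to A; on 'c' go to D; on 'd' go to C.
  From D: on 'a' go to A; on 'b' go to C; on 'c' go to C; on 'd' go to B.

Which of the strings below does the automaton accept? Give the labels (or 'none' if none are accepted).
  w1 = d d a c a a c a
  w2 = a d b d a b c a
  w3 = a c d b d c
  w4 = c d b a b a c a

w1: Trace: A -d-> D -d-> B -a-> B -c-> B -a-> B -a-> B -c-> B -a-> B  → end B, accepted
w2: Trace: A -a-> B -d-> C -b-> A -d-> D -a-> A -b-> C -c-> D -a-> A  → end A, rejected
w3: Trace: A -a-> B -c-> B -d-> C -b-> A -d-> D -c-> C  → end C, rejected
w4: Trace: A -c-> A -d-> D -b-> C -a-> C -b-> A -a-> B -c-> B -a-> B  → end B, accepted

w1, w4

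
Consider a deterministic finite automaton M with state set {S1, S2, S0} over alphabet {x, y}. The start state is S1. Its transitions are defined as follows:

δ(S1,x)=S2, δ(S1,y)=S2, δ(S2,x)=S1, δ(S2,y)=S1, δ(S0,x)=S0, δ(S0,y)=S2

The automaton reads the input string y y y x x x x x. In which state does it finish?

S1

S1 → S2 → S1 → S2 → S1 → S2 → S1 → S2 → S1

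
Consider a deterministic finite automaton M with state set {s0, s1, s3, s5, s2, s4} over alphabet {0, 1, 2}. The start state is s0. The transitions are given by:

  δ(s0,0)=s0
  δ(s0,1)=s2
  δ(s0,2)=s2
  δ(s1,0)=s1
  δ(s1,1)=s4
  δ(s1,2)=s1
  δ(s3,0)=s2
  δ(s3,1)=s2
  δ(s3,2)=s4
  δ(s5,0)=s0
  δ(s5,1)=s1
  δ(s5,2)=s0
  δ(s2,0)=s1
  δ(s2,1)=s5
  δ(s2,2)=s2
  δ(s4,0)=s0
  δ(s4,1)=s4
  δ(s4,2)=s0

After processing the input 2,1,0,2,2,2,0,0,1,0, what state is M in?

Trace: s0 -2-> s2 -1-> s5 -0-> s0 -2-> s2 -2-> s2 -2-> s2 -0-> s1 -0-> s1 -1-> s4 -0-> s0

s0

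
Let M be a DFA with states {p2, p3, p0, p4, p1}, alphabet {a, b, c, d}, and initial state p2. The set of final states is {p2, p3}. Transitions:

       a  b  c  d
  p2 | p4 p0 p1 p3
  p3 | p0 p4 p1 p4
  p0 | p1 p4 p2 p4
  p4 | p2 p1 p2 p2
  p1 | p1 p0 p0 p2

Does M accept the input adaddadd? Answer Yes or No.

Yes

p2 → p4 → p2 → p4 → p2 → p3 → p0 → p4 → p2
End state p2 is accepting.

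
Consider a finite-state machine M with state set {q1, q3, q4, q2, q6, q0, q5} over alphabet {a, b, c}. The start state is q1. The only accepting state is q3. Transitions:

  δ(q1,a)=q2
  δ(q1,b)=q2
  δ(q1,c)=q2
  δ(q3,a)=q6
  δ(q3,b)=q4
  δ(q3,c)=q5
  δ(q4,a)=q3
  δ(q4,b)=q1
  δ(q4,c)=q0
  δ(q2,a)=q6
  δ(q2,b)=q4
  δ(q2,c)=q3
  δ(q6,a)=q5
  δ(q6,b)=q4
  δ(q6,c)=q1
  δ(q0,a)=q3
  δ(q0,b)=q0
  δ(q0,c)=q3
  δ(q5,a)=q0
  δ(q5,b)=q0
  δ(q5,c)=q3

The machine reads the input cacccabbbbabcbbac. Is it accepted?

start at q1
read 'c': q1 → q2
read 'a': q2 → q6
read 'c': q6 → q1
read 'c': q1 → q2
read 'c': q2 → q3
read 'a': q3 → q6
read 'b': q6 → q4
read 'b': q4 → q1
read 'b': q1 → q2
read 'b': q2 → q4
read 'a': q4 → q3
read 'b': q3 → q4
read 'c': q4 → q0
read 'b': q0 → q0
read 'b': q0 → q0
read 'a': q0 → q3
read 'c': q3 → q5
End state q5 is not accepting.

No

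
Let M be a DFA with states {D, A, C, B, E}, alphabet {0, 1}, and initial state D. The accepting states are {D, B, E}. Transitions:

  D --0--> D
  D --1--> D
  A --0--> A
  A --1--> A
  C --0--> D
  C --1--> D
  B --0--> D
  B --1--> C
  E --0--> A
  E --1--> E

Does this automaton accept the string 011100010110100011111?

Yes

Trace: D -0-> D -1-> D -1-> D -1-> D -0-> D -0-> D -0-> D -1-> D -0-> D -1-> D -1-> D -0-> D -1-> D -0-> D -0-> D -0-> D -1-> D -1-> D -1-> D -1-> D -1-> D
End state D is accepting.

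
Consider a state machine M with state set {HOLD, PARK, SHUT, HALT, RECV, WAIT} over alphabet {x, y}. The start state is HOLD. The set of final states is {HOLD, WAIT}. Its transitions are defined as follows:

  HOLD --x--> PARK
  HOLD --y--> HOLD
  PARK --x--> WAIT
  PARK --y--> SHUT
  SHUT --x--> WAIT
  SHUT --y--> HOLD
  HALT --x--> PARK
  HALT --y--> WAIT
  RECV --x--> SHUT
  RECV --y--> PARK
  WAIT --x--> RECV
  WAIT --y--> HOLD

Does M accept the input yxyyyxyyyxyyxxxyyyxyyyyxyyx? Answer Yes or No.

start at HOLD
read 'y': HOLD → HOLD
read 'x': HOLD → PARK
read 'y': PARK → SHUT
read 'y': SHUT → HOLD
read 'y': HOLD → HOLD
read 'x': HOLD → PARK
read 'y': PARK → SHUT
read 'y': SHUT → HOLD
read 'y': HOLD → HOLD
read 'x': HOLD → PARK
read 'y': PARK → SHUT
read 'y': SHUT → HOLD
read 'x': HOLD → PARK
read 'x': PARK → WAIT
read 'x': WAIT → RECV
read 'y': RECV → PARK
read 'y': PARK → SHUT
read 'y': SHUT → HOLD
read 'x': HOLD → PARK
read 'y': PARK → SHUT
read 'y': SHUT → HOLD
read 'y': HOLD → HOLD
read 'y': HOLD → HOLD
read 'x': HOLD → PARK
read 'y': PARK → SHUT
read 'y': SHUT → HOLD
read 'x': HOLD → PARK
End state PARK is not accepting.

No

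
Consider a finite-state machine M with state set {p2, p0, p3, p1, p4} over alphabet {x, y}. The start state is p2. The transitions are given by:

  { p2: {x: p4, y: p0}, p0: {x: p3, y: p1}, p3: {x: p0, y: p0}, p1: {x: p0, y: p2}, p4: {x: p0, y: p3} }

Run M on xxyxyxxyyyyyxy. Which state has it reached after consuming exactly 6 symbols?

p2 → p4 → p0 → p1 → p0 → p1 → p0
After 6 symbols: p0.

p0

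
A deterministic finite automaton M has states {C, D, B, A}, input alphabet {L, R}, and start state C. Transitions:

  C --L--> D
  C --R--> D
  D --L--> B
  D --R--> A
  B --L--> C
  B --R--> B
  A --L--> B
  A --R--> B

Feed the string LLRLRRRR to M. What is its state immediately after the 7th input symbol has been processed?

B

Trace: C -L-> D -L-> B -R-> B -L-> C -R-> D -R-> A -R-> B
After 7 symbols: B.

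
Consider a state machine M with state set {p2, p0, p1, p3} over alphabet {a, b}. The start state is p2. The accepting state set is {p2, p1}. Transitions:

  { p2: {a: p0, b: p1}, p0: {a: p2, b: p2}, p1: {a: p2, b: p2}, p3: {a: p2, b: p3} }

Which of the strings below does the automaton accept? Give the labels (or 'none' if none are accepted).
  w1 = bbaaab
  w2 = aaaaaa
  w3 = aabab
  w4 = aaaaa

w1: p2 → p1 → p2 → p0 → p2 → p0 → p2  → end p2, accepted
w2: p2 → p0 → p2 → p0 → p2 → p0 → p2  → end p2, accepted
w3: p2 → p0 → p2 → p1 → p2 → p1  → end p1, accepted
w4: p2 → p0 → p2 → p0 → p2 → p0  → end p0, rejected

w1, w2, w3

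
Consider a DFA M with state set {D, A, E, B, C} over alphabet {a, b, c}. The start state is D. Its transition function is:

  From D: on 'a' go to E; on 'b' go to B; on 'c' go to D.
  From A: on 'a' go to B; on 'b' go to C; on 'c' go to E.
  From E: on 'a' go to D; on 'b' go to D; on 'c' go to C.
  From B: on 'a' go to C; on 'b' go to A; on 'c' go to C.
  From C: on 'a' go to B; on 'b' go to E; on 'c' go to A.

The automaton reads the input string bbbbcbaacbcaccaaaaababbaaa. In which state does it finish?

D → B → A → C → E → C → E → D → E → C → E → C → B → C → A → B → C → B → C → B → A → B → A → C → B → C → B

B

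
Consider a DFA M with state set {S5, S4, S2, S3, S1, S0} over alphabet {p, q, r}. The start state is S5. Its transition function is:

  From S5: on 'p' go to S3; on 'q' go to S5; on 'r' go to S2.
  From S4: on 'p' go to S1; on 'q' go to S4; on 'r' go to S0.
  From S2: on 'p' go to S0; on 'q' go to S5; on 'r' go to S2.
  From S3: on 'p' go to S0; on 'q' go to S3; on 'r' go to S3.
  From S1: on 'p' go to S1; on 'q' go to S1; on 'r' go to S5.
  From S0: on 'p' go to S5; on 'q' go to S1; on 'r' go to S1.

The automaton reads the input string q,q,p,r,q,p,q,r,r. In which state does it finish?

S2

Trace: S5 -q-> S5 -q-> S5 -p-> S3 -r-> S3 -q-> S3 -p-> S0 -q-> S1 -r-> S5 -r-> S2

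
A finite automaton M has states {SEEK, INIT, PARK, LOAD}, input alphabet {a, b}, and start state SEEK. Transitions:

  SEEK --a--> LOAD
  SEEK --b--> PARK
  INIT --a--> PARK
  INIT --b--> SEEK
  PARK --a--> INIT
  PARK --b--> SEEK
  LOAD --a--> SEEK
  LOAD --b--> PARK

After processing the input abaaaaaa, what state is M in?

PARK

SEEK → LOAD → PARK → INIT → PARK → INIT → PARK → INIT → PARK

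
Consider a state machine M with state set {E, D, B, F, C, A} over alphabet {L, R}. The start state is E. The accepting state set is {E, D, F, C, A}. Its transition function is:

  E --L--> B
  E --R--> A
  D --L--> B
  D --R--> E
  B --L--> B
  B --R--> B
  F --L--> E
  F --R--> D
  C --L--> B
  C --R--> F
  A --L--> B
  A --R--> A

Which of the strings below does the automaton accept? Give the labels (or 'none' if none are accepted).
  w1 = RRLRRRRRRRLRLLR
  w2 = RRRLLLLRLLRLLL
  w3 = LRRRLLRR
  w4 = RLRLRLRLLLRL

none

w1: E → A → A → B → B → B → B → B → B → B → B → B → B → B → B → B  → end B, rejected
w2: E → A → A → A → B → B → B → B → B → B → B → B → B → B → B  → end B, rejected
w3: E → B → B → B → B → B → B → B → B  → end B, rejected
w4: E → A → B → B → B → B → B → B → B → B → B → B → B  → end B, rejected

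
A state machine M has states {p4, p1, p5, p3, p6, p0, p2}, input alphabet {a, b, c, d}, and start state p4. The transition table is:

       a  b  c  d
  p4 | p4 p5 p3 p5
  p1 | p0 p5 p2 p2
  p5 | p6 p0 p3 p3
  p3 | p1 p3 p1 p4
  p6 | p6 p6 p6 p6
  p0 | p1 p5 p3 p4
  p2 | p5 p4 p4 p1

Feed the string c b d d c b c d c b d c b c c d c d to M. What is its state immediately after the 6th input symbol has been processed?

p3

Trace: p4 -c-> p3 -b-> p3 -d-> p4 -d-> p5 -c-> p3 -b-> p3
After 6 symbols: p3.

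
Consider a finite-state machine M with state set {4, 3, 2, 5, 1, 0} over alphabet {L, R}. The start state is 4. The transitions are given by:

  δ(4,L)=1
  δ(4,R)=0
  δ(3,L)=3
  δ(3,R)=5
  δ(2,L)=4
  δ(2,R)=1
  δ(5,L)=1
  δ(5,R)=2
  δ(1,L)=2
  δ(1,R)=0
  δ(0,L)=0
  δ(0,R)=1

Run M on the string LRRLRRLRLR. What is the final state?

1

start at 4
read 'L': 4 → 1
read 'R': 1 → 0
read 'R': 0 → 1
read 'L': 1 → 2
read 'R': 2 → 1
read 'R': 1 → 0
read 'L': 0 → 0
read 'R': 0 → 1
read 'L': 1 → 2
read 'R': 2 → 1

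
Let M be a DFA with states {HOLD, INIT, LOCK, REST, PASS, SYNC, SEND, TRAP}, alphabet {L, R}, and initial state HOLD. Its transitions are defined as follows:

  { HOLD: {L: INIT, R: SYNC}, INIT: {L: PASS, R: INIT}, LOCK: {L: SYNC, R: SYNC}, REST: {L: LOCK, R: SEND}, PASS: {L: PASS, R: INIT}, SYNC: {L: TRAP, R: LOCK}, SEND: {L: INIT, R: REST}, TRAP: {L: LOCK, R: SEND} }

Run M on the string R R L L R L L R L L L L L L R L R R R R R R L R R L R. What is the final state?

start at HOLD
read 'R': HOLD → SYNC
read 'R': SYNC → LOCK
read 'L': LOCK → SYNC
read 'L': SYNC → TRAP
read 'R': TRAP → SEND
read 'L': SEND → INIT
read 'L': INIT → PASS
read 'R': PASS → INIT
read 'L': INIT → PASS
read 'L': PASS → PASS
read 'L': PASS → PASS
read 'L': PASS → PASS
read 'L': PASS → PASS
read 'L': PASS → PASS
read 'R': PASS → INIT
read 'L': INIT → PASS
read 'R': PASS → INIT
read 'R': INIT → INIT
read 'R': INIT → INIT
read 'R': INIT → INIT
read 'R': INIT → INIT
read 'R': INIT → INIT
read 'L': INIT → PASS
read 'R': PASS → INIT
read 'R': INIT → INIT
read 'L': INIT → PASS
read 'R': PASS → INIT

INIT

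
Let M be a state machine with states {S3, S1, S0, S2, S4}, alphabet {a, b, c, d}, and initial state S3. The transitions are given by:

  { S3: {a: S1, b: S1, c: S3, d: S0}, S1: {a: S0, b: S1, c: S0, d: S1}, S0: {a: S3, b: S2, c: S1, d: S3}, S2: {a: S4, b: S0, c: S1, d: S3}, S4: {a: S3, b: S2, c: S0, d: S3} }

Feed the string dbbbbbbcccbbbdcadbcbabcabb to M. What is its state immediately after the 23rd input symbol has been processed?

S1

S3 → S0 → S2 → S0 → S2 → S0 → S2 → S0 → S1 → S0 → S1 → S1 → S1 → S1 → S1 → S0 → S3 → S0 → S2 → S1 → S1 → S0 → S2 → S1
After 23 symbols: S1.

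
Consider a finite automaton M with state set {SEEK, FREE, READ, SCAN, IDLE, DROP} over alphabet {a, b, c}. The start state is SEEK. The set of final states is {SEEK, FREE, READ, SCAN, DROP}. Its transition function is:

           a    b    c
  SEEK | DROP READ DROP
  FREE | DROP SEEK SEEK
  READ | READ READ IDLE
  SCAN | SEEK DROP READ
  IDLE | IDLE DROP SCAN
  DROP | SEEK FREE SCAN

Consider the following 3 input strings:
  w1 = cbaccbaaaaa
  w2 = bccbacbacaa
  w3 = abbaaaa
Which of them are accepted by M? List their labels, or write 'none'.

w1: Trace: SEEK -c-> DROP -b-> FREE -a-> DROP -c-> SCAN -c-> READ -b-> READ -a-> READ -a-> READ -a-> READ -a-> READ -a-> READ  → end READ, accepted
w2: Trace: SEEK -b-> READ -c-> IDLE -c-> SCAN -b-> DROP -a-> SEEK -c-> DROP -b-> FREE -a-> DROP -c-> SCAN -a-> SEEK -a-> DROP  → end DROP, accepted
w3: Trace: SEEK -a-> DROP -b-> FREE -b-> SEEK -a-> DROP -a-> SEEK -a-> DROP -a-> SEEK  → end SEEK, accepted

w1, w2, w3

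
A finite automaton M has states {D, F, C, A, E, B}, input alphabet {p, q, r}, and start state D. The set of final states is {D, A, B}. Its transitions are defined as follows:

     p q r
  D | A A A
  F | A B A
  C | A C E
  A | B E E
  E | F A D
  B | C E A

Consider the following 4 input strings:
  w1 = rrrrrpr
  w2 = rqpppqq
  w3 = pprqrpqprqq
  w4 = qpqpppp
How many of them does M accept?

3

w1:
  start at D
  read 'r': D → A
  read 'r': A → E
  read 'r': E → D
  read 'r': D → A
  read 'r': A → E
  read 'p': E → F
  read 'r': F → A
  end A, accepted
w2:
  start at D
  read 'r': D → A
  read 'q': A → E
  read 'p': E → F
  read 'p': F → A
  read 'p': A → B
  read 'q': B → E
  read 'q': E → A
  end A, accepted
w3:
  start at D
  read 'p': D → A
  read 'p': A → B
  read 'r': B → A
  read 'q': A → E
  read 'r': E → D
  read 'p': D → A
  read 'q': A → E
  read 'p': E → F
  read 'r': F → A
  read 'q': A → E
  read 'q': E → A
  end A, accepted
w4:
  start at D
  read 'q': D → A
  read 'p': A → B
  read 'q': B → E
  read 'p': E → F
  read 'p': F → A
  read 'p': A → B
  read 'p': B → C
  end C, rejected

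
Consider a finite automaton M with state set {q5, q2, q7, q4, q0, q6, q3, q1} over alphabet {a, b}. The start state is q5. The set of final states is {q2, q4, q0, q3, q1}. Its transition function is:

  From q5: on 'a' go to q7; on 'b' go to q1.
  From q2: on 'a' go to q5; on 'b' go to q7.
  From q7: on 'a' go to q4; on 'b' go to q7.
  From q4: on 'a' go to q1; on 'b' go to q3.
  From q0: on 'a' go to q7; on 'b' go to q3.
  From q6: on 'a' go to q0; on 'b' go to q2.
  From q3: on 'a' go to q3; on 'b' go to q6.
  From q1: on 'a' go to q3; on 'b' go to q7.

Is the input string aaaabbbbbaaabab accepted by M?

Yes

Trace: q5 -a-> q7 -a-> q4 -a-> q1 -a-> q3 -b-> q6 -b-> q2 -b-> q7 -b-> q7 -b-> q7 -a-> q4 -a-> q1 -a-> q3 -b-> q6 -a-> q0 -b-> q3
End state q3 is accepting.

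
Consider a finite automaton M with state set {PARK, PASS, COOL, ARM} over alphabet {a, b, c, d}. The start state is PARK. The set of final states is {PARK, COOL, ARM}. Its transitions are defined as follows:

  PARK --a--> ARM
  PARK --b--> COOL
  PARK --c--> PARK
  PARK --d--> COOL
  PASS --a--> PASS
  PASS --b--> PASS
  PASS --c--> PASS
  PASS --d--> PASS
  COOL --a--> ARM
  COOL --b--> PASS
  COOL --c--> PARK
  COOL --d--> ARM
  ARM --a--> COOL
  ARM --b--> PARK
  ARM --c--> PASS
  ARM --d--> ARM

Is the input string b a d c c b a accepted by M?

No

PARK → COOL → ARM → ARM → PASS → PASS → PASS → PASS
End state PASS is not accepting.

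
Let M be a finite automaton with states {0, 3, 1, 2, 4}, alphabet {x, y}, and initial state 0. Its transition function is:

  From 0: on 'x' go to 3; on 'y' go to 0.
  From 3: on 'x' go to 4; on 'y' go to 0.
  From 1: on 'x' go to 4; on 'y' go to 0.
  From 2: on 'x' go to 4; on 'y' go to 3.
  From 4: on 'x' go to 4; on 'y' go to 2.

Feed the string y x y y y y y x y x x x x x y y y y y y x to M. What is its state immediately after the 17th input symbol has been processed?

0

start at 0
read 'y': 0 → 0
read 'x': 0 → 3
read 'y': 3 → 0
read 'y': 0 → 0
read 'y': 0 → 0
read 'y': 0 → 0
read 'y': 0 → 0
read 'x': 0 → 3
read 'y': 3 → 0
read 'x': 0 → 3
read 'x': 3 → 4
read 'x': 4 → 4
read 'x': 4 → 4
read 'x': 4 → 4
read 'y': 4 → 2
read 'y': 2 → 3
read 'y': 3 → 0
After 17 symbols: 0.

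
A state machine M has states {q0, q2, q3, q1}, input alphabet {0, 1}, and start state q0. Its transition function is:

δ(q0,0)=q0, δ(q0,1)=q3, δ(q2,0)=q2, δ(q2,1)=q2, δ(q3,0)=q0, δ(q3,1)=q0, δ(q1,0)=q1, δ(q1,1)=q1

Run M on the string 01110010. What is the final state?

q0

start at q0
read '0': q0 → q0
read '1': q0 → q3
read '1': q3 → q0
read '1': q0 → q3
read '0': q3 → q0
read '0': q0 → q0
read '1': q0 → q3
read '0': q3 → q0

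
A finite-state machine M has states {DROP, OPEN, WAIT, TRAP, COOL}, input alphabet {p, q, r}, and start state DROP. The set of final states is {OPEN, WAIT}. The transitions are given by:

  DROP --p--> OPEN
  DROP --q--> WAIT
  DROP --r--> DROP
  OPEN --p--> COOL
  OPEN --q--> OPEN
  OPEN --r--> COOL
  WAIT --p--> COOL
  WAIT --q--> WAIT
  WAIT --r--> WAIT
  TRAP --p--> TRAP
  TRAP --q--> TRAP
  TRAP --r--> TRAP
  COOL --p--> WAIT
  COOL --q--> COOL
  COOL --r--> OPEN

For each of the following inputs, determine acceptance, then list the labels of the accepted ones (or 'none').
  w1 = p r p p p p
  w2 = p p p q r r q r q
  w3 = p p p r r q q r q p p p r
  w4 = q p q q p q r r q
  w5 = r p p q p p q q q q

w2, w3, w4

w1: DROP → OPEN → COOL → WAIT → COOL → WAIT → COOL  → end COOL, rejected
w2: DROP → OPEN → COOL → WAIT → WAIT → WAIT → WAIT → WAIT → WAIT → WAIT  → end WAIT, accepted
w3: DROP → OPEN → COOL → WAIT → WAIT → WAIT → WAIT → WAIT → WAIT → WAIT → COOL → WAIT → COOL → OPEN  → end OPEN, accepted
w4: DROP → WAIT → COOL → COOL → COOL → WAIT → WAIT → WAIT → WAIT → WAIT  → end WAIT, accepted
w5: DROP → DROP → OPEN → COOL → COOL → WAIT → COOL → COOL → COOL → COOL → COOL  → end COOL, rejected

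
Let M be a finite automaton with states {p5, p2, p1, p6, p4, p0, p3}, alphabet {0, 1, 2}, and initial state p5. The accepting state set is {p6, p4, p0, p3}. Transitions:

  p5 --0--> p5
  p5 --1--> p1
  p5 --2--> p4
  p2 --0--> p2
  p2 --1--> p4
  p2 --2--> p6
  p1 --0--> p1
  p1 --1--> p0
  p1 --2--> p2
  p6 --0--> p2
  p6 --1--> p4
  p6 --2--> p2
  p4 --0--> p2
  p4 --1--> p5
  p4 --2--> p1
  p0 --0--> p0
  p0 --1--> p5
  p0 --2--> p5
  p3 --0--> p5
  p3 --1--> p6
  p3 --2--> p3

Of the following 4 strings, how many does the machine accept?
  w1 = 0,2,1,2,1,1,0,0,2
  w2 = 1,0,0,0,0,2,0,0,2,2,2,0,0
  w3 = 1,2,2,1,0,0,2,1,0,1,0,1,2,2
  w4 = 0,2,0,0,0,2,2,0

0

w1: Trace: p5 -0-> p5 -2-> p4 -1-> p5 -2-> p4 -1-> p5 -1-> p1 -0-> p1 -0-> p1 -2-> p2  → end p2, rejected
w2: Trace: p5 -1-> p1 -0-> p1 -0-> p1 -0-> p1 -0-> p1 -2-> p2 -0-> p2 -0-> p2 -2-> p6 -2-> p2 -2-> p6 -0-> p2 -0-> p2  → end p2, rejected
w3: Trace: p5 -1-> p1 -2-> p2 -2-> p6 -1-> p4 -0-> p2 -0-> p2 -2-> p6 -1-> p4 -0-> p2 -1-> p4 -0-> p2 -1-> p4 -2-> p1 -2-> p2  → end p2, rejected
w4: Trace: p5 -0-> p5 -2-> p4 -0-> p2 -0-> p2 -0-> p2 -2-> p6 -2-> p2 -0-> p2  → end p2, rejected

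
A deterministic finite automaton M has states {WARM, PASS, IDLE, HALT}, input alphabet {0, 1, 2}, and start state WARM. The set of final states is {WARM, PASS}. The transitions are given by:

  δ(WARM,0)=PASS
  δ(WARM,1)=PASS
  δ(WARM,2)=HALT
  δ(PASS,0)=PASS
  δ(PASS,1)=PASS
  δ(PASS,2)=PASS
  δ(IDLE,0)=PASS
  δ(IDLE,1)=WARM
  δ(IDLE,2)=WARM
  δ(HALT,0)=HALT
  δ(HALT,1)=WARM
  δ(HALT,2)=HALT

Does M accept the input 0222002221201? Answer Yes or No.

Yes

start at WARM
read '0': WARM → PASS
read '2': PASS → PASS
read '2': PASS → PASS
read '2': PASS → PASS
read '0': PASS → PASS
read '0': PASS → PASS
read '2': PASS → PASS
read '2': PASS → PASS
read '2': PASS → PASS
read '1': PASS → PASS
read '2': PASS → PASS
read '0': PASS → PASS
read '1': PASS → PASS
End state PASS is accepting.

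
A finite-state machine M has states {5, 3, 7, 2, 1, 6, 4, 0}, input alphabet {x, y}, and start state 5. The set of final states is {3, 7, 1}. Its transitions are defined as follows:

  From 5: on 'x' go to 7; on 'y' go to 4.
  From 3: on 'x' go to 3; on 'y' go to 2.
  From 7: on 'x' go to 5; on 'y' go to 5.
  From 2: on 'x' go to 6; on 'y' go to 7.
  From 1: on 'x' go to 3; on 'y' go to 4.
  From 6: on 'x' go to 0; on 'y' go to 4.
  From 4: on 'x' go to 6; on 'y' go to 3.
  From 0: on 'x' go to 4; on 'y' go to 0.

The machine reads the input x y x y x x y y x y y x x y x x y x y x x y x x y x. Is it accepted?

No

Trace: 5 -x-> 7 -y-> 5 -x-> 7 -y-> 5 -x-> 7 -x-> 5 -y-> 4 -y-> 3 -x-> 3 -y-> 2 -y-> 7 -x-> 5 -x-> 7 -y-> 5 -x-> 7 -x-> 5 -y-> 4 -x-> 6 -y-> 4 -x-> 6 -x-> 0 -y-> 0 -x-> 4 -x-> 6 -y-> 4 -x-> 6
End state 6 is not accepting.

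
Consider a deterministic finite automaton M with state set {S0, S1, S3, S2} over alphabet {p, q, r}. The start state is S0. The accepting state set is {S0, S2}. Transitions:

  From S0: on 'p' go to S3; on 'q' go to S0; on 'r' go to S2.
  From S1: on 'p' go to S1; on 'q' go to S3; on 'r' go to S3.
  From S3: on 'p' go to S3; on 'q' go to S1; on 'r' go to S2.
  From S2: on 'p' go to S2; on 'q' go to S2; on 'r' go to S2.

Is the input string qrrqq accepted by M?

Yes

start at S0
read 'q': S0 → S0
read 'r': S0 → S2
read 'r': S2 → S2
read 'q': S2 → S2
read 'q': S2 → S2
End state S2 is accepting.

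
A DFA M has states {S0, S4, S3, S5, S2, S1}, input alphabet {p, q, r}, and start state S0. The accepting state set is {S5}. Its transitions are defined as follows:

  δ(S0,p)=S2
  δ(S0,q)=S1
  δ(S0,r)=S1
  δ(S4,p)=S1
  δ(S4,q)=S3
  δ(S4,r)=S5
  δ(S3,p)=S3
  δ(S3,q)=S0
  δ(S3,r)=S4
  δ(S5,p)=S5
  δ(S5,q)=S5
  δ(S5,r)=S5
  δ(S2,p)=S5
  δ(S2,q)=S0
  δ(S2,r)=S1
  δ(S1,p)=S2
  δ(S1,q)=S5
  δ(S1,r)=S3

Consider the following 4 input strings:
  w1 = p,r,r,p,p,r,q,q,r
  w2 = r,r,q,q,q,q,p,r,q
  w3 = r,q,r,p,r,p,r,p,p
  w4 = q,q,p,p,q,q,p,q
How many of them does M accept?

3

w1: S0 → S2 → S1 → S3 → S3 → S3 → S4 → S3 → S0 → S1  → end S1, rejected
w2: S0 → S1 → S3 → S0 → S1 → S5 → S5 → S5 → S5 → S5  → end S5, accepted
w3: S0 → S1 → S5 → S5 → S5 → S5 → S5 → S5 → S5 → S5  → end S5, accepted
w4: S0 → S1 → S5 → S5 → S5 → S5 → S5 → S5 → S5  → end S5, accepted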